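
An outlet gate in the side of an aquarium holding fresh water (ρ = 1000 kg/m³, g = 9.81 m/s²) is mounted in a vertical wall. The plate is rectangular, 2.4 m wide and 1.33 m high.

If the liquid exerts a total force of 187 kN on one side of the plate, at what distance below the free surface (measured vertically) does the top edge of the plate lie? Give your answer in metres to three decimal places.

γ = ρg = 1000 × 9.81 = 9810 N/m³ = 9.81 kN/m³.
A = 2.4 × 1.33 = 3.192 m².
From F = γ·h_c·A, the centroid depth is h_c = 187/(9.81 × 3.192) = 5.97186 m.
The centroid lies 1.33/2 = 0.665 m below the top edge, so the top edge sits at h_top = 5.97186 − 0.665 = 5.30686 m below the surface.

d_top ≈ 5.307 m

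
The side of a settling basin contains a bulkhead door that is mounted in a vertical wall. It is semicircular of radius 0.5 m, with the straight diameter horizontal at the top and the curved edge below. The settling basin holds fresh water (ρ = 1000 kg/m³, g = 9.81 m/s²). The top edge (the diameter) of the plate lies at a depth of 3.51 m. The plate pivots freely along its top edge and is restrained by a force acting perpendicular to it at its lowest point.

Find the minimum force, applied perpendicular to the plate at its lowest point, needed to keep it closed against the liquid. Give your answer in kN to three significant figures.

P ≈ 6.22 kN

γ = ρg = 1000 × 9.81 = 9810 N/m³ = 9.81 kN/m³.
The centroid of a semicircle lies 4r/(3π) = 0.212207 m from the diameter, here below the top edge, so the centroid depth is h_c = 3.51 + 0.212207 = 3.72221 m.
A = πr²/2 = π × 0.5²/2 = 0.392699 m².
Resultant F = γ·h_c·A = 9.81 × 3.72221 × 0.392699 = 14.3394 kN.
I_c = (π/8 − 8/(9π))·r⁴ = 0.109757 × 0.5⁴ = 0.00685981 m⁴.
Centre of pressure: y_p = y_c + I_c/(y_c·A) = 3.72221 + 0.00685981/(3.72221 × 0.392699) = 3.72221 + 0.00469301 = 3.7269 m along the plane.
The resultant acts 0.212207 + 0.00469301 = 0.2169 m (along the plate) below the hinge at the top edge, so the moment about the hinge is M = F × 0.2169 = 14.3394 × 0.2169 = 3.11022 kN·m.
A normal force at the bottom, 0.5 m from the hinge, must supply this moment: P = 3.11022/0.5 = 6.22044 kN.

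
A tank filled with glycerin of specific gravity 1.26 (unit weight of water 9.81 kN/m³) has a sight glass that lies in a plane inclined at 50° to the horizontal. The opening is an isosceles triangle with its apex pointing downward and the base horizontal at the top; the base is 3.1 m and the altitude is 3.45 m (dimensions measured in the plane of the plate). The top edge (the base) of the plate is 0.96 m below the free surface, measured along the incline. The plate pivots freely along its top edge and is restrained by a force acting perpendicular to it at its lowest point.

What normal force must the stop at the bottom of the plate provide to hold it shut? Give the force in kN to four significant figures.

P ≈ 45.32 kN

γ = 1.26 × 9.81 = 12.3606 kN/m³.
Let θ = 50° be the plate's angle to the horizontal; measure y along the incline from where the plane meets the free surface. Vertical depth h = y·sinθ with sinθ = 0.766044.
With the apex down, the centroid sits h/3 = 3.45/3 = 1.15 m below the base (the top edge), so y_c = 0.96 + 1.15 = 2.11 m and h_c = 2.11 × 0.766044 = 1.61635 m.
A = ½ × 3.1 × 3.45 = 5.3475 m².
Resultant F = γ·h_c·A = 12.3606 × 1.61635 × 5.3475 = 106.838 kN.
I_c = b·h³/36 = 3.1 × 3.45³/36 = 3.53603 m⁴.
Centre of pressure: y_p = y_c + I_c/(y_c·A) = 2.11 + 3.53603/(2.11 × 5.3475) = 2.11 + 0.313388 = 2.42339 m along the plane.
The resultant acts 1.15 + 0.313388 = 1.46339 m (along the plate) below the hinge at the top edge, so the moment about the hinge is M = F × 1.46339 = 106.838 × 1.46339 = 156.346 kN·m.
A normal force at the bottom, 3.45 m from the hinge, must supply this moment: P = 156.346/3.45 = 45.3177 kN.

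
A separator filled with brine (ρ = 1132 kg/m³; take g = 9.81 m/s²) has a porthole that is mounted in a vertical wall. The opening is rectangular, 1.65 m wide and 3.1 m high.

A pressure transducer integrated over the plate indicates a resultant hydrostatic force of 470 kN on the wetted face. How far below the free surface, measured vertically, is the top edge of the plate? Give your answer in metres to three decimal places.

γ = ρg = 1132 × 9.81 / 1000 = 11.10492 kN/m³.
A = 1.65 × 3.1 = 5.115 m².
From F = γ·h_c·A, the centroid depth is h_c = 470/(11.10492 × 5.115) = 8.27441 m.
The centroid lies 3.1/2 = 1.55 m below the top edge, so the top edge sits at h_top = 8.27441 − 1.55 = 6.72441 m below the surface.

d_top ≈ 6.724 m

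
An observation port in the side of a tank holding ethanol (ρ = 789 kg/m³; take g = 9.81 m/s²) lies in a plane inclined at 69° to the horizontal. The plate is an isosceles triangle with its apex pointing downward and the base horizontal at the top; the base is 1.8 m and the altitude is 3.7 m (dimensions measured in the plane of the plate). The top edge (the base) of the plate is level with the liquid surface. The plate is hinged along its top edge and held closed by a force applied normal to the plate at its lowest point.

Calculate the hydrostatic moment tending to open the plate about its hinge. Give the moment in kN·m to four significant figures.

M ≈ 54.90 kN·m

γ = ρg = 789 × 9.81 / 1000 = 7.74009 kN/m³.
Let θ = 69° be the plate's angle to the horizontal; measure y along the incline from where the plane meets the free surface. Vertical depth h = y·sinθ with sinθ = 0.933580.
With the apex down, the centroid sits h/3 = 3.7/3 = 1.23333 m below the base (the top edge), so y_c = 1.23333 m and h_c = 1.23333 × 0.933580 = 1.15141 m.
A = ½ × 1.8 × 3.7 = 3.33 m².
Resultant F = γ·h_c·A = 7.74009 × 1.15141 × 3.33 = 29.677 kN.
I_c = b·h³/36 = 1.8 × 3.7³/36 = 2.53265 m⁴.
Centre of pressure: y_p = y_c + I_c/(y_c·A) = 1.23333 + 2.53265/(1.23333 × 3.33) = 1.23333 + 0.616668 = 1.85 m along the plane.
The resultant acts 1.23333 + 0.616668 = 1.85 m (along the plate) below the hinge at the top edge, so the moment about the hinge is M = F × 1.85 = 29.677 × 1.85 = 54.9025 kN·m.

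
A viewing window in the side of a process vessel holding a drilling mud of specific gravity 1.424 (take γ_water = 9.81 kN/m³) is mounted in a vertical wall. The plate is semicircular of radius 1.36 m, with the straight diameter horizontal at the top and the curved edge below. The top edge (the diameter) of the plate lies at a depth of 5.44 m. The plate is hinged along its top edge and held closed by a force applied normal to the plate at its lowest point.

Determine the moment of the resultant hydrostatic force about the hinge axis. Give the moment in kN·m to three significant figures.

M ≈ 146 kN·m

γ = 1.424 × 9.81 = 13.96944 kN/m³.
The centroid of a semicircle lies 4r/(3π) = 0.577202 m from the diameter, here below the top edge, so the centroid depth is h_c = 5.44 + 0.577202 = 6.0172 m.
A = πr²/2 = π × 1.36²/2 = 2.90534 m².
Resultant F = γ·h_c·A = 13.96944 × 6.0172 × 2.90534 = 244.214 kN.
I_c = (π/8 − 8/(9π))·r⁴ = 0.109757 × 1.36⁴ = 0.375481 m⁴.
Centre of pressure: y_p = y_c + I_c/(y_c·A) = 6.0172 + 0.375481/(6.0172 × 2.90534) = 6.0172 + 0.0214781 = 6.03868 m along the plane.
The resultant acts 0.577202 + 0.0214781 = 0.59868 m (along the plate) below the hinge at the top edge, so the moment about the hinge is M = F × 0.59868 = 244.214 × 0.59868 = 146.206 kN·m.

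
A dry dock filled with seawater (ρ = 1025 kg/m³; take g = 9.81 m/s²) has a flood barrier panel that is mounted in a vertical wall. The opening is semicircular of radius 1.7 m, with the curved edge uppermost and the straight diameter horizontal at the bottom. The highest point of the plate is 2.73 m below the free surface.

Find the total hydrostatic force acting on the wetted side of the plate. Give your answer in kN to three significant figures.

F ≈ 169 kN

γ = ρg = 1025 × 9.81 / 1000 = 10.05525 kN/m³.
The centroid lies 4r/(3π) = 0.721502 m above the diameter, so r − 4r/(3π) = 1.7 − 0.721502 = 0.978498 m below the topmost point, so the centroid depth is h_c = 2.73 + 0.978498 = 3.7085 m.
A = πr²/2 = π × 1.7²/2 = 4.5396 m².
Resultant F = γ·h_c·A = 10.05525 × 3.7085 × 4.5396 = 169.281 kN.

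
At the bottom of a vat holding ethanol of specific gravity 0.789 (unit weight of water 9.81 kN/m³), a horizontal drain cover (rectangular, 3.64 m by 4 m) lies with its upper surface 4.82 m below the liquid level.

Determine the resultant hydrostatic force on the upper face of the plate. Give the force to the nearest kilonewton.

γ = 0.789 × 9.81 = 7.74009 kN/m³.
The plate is horizontal, so pressure is uniform at p = γ·h = 7.74009 × 4.82 = 37.3072 kN/m².
A = 3.64 × 4 = 14.56 m².
F = p·A = 37.3072 × 14.56 = 543.193 kN.

F ≈ 543 kN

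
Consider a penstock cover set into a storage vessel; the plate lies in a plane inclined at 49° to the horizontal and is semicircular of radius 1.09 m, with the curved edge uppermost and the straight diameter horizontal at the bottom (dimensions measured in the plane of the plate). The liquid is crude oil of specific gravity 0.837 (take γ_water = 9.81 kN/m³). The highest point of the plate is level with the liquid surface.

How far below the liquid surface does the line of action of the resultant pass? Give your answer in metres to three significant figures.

γ = 0.837 × 9.81 = 8.21097 kN/m³.
Let θ = 49° be the plate's angle to the horizontal; measure y along the incline from where the plane meets the free surface. Vertical depth h = y·sinθ with sinθ = 0.754710.
The centroid lies 4r/(3π) = 0.46261 m above the diameter, so r − 4r/(3π) = 1.09 − 0.46261 = 0.62739 m below the topmost point, so y_c = 0.62739 m and h_c = 0.62739 × 0.754710 = 0.473498 m.
A = πr²/2 = π × 1.09²/2 = 1.86626 m².
Resultant F = γ·h_c·A = 8.21097 × 0.473498 × 1.86626 = 7.25579 kN.
I_c = (π/8 − 8/(9π))·r⁴ = 0.109757 × 1.09⁴ = 0.154931 m⁴.
Centre of pressure: y_p = y_c + I_c/(y_c·A) = 0.62739 + 0.154931/(0.62739 × 1.86626) = 0.62739 + 0.132321 = 0.759711 m along the plane.
Vertically, h_p = y_p·sinθ = 0.759711 × 0.754710 = 0.573361 m.

h_p = 0.573 m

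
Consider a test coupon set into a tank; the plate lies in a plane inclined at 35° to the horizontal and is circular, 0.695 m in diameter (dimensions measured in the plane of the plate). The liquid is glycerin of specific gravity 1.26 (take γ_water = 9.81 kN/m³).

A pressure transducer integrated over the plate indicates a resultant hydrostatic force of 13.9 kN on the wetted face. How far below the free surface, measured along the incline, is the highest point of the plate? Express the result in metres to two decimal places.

y_top ≈ 4.82 m

γ = 1.26 × 9.81 = 12.3606 kN/m³.
A = π(0.3475)² = 0.379367 m².
From F = γ·h_c·A, the centroid depth is h_c = 13.9/(12.3606 × 0.379367) = 2.96426 m.
Let θ = 35° be the plate's angle to the horizontal; measure y along the incline from where the plane meets the free surface. Vertical depth h = y·sinθ with sinθ = 0.573576.
Along the incline, y_c = h_c/sinθ = 2.96426/0.573576 = 5.16803 m.
The centroid is at the centre, 0.3475 m below the top of the plate, so the highest point sits at y_top = 5.16803 − 0.3475 = 4.82053 m along the incline.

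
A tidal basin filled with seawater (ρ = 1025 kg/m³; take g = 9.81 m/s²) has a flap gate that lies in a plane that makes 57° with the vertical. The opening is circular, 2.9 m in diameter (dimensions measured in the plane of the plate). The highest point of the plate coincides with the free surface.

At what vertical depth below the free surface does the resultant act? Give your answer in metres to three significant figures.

h_p = 0.987 m

γ = ρg = 1025 × 9.81 / 1000 = 10.05525 kN/m³.
The plate makes 57° with the vertical, i.e. θ = 90° − 57° = 33° to the horizontal. Measuring y along the incline from the free-surface line, vertical depth h = y·sinθ with sinθ = 0.544639.
The centroid is at the centre, 1.45 m below the top of the plate, so y_c = 1.45 m and h_c = 1.45 × 0.544639 = 0.789727 m.
A = π(1.45)² = 6.6052 m².
Resultant F = γ·h_c·A = 10.05525 × 0.789727 × 6.6052 = 52.4512 kN.
I_c = πr⁴/4 = π × 1.45⁴/4 = 3.47186 m⁴.
Centre of pressure: y_p = y_c + I_c/(y_c·A) = 1.45 + 3.47186/(1.45 × 6.6052) = 1.45 + 0.3625 = 1.8125 m along the plane.
Vertically, h_p = y_p·sinθ = 1.8125 × 0.544639 = 0.987158 m.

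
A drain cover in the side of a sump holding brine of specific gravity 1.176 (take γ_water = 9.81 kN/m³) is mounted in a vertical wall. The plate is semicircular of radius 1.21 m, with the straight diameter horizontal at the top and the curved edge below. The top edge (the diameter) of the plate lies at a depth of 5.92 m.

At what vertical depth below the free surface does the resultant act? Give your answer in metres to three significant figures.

γ = 1.176 × 9.81 = 11.53656 kN/m³.
The centroid of a semicircle lies 4r/(3π) = 0.51354 m from the diameter, here below the top edge, so the centroid depth is h_c = 5.92 + 0.51354 = 6.43354 m.
A = πr²/2 = π × 1.21²/2 = 2.2998 m².
Resultant F = γ·h_c·A = 11.53656 × 6.43354 × 2.2998 = 170.693 kN.
I_c = (π/8 − 8/(9π))·r⁴ = 0.109757 × 1.21⁴ = 0.235274 m⁴.
Centre of pressure: y_p = y_c + I_c/(y_c·A) = 6.43354 + 0.235274/(6.43354 × 2.2998) = 6.43354 + 0.0159013 = 6.44944 m along the plane.

h_p = 6.45 m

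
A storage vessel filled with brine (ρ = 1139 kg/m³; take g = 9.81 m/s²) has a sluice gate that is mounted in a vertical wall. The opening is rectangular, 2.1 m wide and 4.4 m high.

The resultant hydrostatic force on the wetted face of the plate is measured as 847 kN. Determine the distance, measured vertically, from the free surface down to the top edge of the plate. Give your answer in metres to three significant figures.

γ = ρg = 1139 × 9.81 / 1000 = 11.17359 kN/m³.
A = 2.1 × 4.4 = 9.24 m².
From F = γ·h_c·A, the centroid depth is h_c = 847/(11.17359 × 9.24) = 8.20387 m.
The centroid lies 4.4/2 = 2.2 m below the top edge, so the top edge sits at h_top = 8.20387 − 2.2 = 6.00387 m below the surface.

d_top ≈ 6.00 m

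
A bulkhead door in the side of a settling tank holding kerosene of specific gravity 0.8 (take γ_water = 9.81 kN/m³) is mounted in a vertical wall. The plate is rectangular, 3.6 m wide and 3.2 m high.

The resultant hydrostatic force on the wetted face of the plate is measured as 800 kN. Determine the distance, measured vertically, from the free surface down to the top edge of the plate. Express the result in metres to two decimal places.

γ = 0.8 × 9.81 = 7.848 kN/m³.
A = 3.6 × 3.2 = 11.52 m².
From F = γ·h_c·A, the centroid depth is h_c = 800/(7.848 × 11.52) = 8.84868 m.
The centroid lies 3.2/2 = 1.6 m below the top edge, so the top edge sits at h_top = 8.84868 − 1.6 = 7.24868 m below the surface.

d_top ≈ 7.25 m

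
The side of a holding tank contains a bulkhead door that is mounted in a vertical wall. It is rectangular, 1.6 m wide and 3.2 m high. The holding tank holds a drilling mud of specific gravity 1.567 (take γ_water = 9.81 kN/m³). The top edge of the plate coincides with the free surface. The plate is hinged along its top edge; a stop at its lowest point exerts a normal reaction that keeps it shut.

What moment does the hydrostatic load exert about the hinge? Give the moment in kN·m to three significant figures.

M ≈ 269 kN·m

γ = 1.567 × 9.81 = 15.37227 kN/m³.
The centroid lies 3.2/2 = 1.6 m below the top edge, so the centroid depth is h_c = 1.6 m.
A = 1.6 × 3.2 = 5.12 m².
Resultant F = γ·h_c·A = 15.37227 × 1.6 × 5.12 = 125.93 kN.
I_c = b·h³/12 = 1.6 × 3.2³/12 = 4.36907 m⁴.
Centre of pressure: y_p = y_c + I_c/(y_c·A) = 1.6 + 4.36907/(1.6 × 5.12) = 1.6 + 0.533334 = 2.13333 m along the plane.
The resultant acts 1.6 + 0.533334 = 2.13333 m (along the plate) below the hinge at the top edge, so the moment about the hinge is M = F × 2.13333 = 125.93 × 2.13333 = 268.65 kN·m.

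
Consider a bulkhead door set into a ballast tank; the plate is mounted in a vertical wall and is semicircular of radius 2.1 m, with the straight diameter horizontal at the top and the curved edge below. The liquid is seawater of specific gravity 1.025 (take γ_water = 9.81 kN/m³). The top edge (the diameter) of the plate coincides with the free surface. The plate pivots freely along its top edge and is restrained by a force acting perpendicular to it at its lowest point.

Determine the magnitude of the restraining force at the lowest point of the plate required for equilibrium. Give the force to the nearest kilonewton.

P ≈ 37 kN

γ = 1.025 × 9.81 = 10.05525 kN/m³.
The centroid of a semicircle lies 4r/(3π) = 0.891268 m from the diameter, here below the top edge, so the centroid depth is h_c = 0.891268 m.
A = πr²/2 = π × 2.1²/2 = 6.92721 m².
Resultant F = γ·h_c·A = 10.05525 × 0.891268 × 6.92721 = 62.0811 kN.
I_c = (π/8 − 8/(9π))·r⁴ = 0.109757 × 2.1⁴ = 2.13457 m⁴.
Centre of pressure: y_p = y_c + I_c/(y_c·A) = 0.891268 + 2.13457/(0.891268 × 6.92721) = 0.891268 + 0.345735 = 1.237 m along the plane.
The resultant acts 0.891268 + 0.345735 = 1.237 m (along the plate) below the hinge at the top edge, so the moment about the hinge is M = F × 1.237 = 62.0811 × 1.237 = 76.7943 kN·m.
A normal force at the bottom, 2.1 m from the hinge, must supply this moment: P = 76.7943/2.1 = 36.5687 kN.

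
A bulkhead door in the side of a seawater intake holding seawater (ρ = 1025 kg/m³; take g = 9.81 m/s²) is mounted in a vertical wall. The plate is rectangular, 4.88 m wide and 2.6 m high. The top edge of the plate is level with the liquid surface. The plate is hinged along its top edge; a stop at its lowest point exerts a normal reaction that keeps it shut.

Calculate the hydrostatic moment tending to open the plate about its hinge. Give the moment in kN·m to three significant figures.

γ = ρg = 1025 × 9.81 / 1000 = 10.05525 kN/m³.
The centroid lies 2.6/2 = 1.3 m below the top edge, so the centroid depth is h_c = 1.3 m.
A = 4.88 × 2.6 = 12.688 m².
Resultant F = γ·h_c·A = 10.05525 × 1.3 × 12.688 = 165.855 kN.
I_c = b·h³/12 = 4.88 × 2.6³/12 = 7.14757 m⁴.
Centre of pressure: y_p = y_c + I_c/(y_c·A) = 1.3 + 7.14757/(1.3 × 12.688) = 1.3 + 0.433333 = 1.73333 m along the plane.
The resultant acts 1.3 + 0.433333 = 1.73333 m (along the plate) below the hinge at the top edge, so the moment about the hinge is M = F × 1.73333 = 165.855 × 1.73333 = 287.481 kN·m.

M ≈ 287 kN·m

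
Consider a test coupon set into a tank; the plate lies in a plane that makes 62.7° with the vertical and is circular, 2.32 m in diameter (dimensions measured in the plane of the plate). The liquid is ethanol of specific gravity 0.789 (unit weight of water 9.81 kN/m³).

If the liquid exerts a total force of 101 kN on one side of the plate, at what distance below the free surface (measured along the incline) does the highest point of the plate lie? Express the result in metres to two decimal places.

γ = 0.789 × 9.81 = 7.74009 kN/m³.
A = π(1.16)² = 4.22733 m².
From F = γ·h_c·A, the centroid depth is h_c = 101/(7.74009 × 4.22733) = 3.08681 m.
The plate makes 62.7° with the vertical, i.e. θ = 90° − 62.7° = 27.3° to the horizontal. Measuring y along the incline from the free-surface line, vertical depth h = y·sinθ with sinθ = 0.458650.
Along the incline, y_c = h_c/sinθ = 3.08681/0.458650 = 6.73021 m.
The centroid is at the centre, 1.16 m below the top of the plate, so the highest point sits at y_top = 6.73021 − 1.16 = 5.57021 m along the incline.

y_top ≈ 5.57 m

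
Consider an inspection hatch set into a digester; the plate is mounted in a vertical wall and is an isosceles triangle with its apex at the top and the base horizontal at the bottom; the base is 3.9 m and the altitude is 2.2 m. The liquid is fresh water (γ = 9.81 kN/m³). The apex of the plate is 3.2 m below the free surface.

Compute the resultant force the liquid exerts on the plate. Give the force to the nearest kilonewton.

F ≈ 196 kN

γ = 9.81 kN/m³.
With the apex up, the centroid sits 2h/3 = 2 × 2.2/3 = 1.46667 m below the apex, so the centroid depth is h_c = 3.2 + 1.46667 = 4.66667 m.
A = ½ × 3.9 × 2.2 = 4.29 m².
Resultant F = γ·h_c·A = 9.81 × 4.66667 × 4.29 = 196.396 kN.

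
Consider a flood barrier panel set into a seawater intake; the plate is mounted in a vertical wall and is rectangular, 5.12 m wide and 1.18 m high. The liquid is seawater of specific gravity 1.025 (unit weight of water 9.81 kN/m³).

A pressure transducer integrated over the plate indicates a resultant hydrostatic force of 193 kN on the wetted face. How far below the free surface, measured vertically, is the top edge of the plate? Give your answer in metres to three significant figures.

d_top ≈ 2.59 m

γ = 1.025 × 9.81 = 10.05525 kN/m³.
A = 5.12 × 1.18 = 6.0416 m².
From F = γ·h_c·A, the centroid depth is h_c = 193/(10.05525 × 6.0416) = 3.17697 m.
The centroid lies 1.18/2 = 0.59 m below the top edge, so the top edge sits at h_top = 3.17697 − 0.59 = 2.58697 m below the surface.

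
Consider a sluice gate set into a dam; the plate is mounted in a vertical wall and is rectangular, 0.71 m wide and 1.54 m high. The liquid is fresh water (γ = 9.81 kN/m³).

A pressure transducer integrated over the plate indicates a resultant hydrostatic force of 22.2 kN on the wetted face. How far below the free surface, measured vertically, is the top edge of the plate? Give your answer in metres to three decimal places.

d_top ≈ 1.300 m

γ = 9.81 kN/m³.
A = 0.71 × 1.54 = 1.0934 m².
From F = γ·h_c·A, the centroid depth is h_c = 22.2/(9.81 × 1.0934) = 2.06969 m.
The centroid lies 1.54/2 = 0.77 m below the top edge, so the top edge sits at h_top = 2.06969 − 0.77 = 1.29969 m below the surface.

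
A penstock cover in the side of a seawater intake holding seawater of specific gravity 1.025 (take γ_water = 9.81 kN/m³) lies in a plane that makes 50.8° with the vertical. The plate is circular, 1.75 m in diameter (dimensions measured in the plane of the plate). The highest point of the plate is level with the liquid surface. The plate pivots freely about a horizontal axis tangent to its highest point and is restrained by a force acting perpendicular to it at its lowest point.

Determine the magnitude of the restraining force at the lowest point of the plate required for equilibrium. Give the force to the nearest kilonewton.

P ≈ 8 kN

γ = 1.025 × 9.81 = 10.05525 kN/m³.
The plate makes 50.8° with the vertical, i.e. θ = 90° − 50.8° = 39.2° to the horizontal. Measuring y along the incline from the free-surface line, vertical depth h = y·sinθ with sinθ = 0.632029.
The centroid is at the centre, 0.875 m below the top of the plate, so y_c = 0.875 m and h_c = 0.875 × 0.632029 = 0.553025 m.
A = π(0.875)² = 2.40528 m².
Resultant F = γ·h_c·A = 10.05525 × 0.553025 × 2.40528 = 13.3753 kN.
I_c = πr⁴/4 = π × 0.875⁴/4 = 0.460386 m⁴.
Centre of pressure: y_p = y_c + I_c/(y_c·A) = 0.875 + 0.460386/(0.875 × 2.40528) = 0.875 + 0.21875 = 1.09375 m along the plane.
The resultant acts 0.875 + 0.21875 = 1.09375 m (along the plate) below the hinge at the top edge, so the moment about the hinge is M = F × 1.09375 = 13.3753 × 1.09375 = 14.6292 kN·m.
A normal force at the bottom, 1.75 m from the hinge, must supply this moment: P = 14.6292/1.75 = 8.35954 kN.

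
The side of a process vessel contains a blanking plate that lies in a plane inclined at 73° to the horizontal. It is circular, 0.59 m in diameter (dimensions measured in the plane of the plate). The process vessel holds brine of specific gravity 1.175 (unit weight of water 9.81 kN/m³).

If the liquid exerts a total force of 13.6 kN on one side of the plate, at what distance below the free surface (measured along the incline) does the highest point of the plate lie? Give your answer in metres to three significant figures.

y_top ≈ 4.22 m

γ = 1.175 × 9.81 = 11.52675 kN/m³.
A = π(0.295)² = 0.273397 m².
From F = γ·h_c·A, the centroid depth is h_c = 13.6/(11.52675 × 0.273397) = 4.31557 m.
Let θ = 73° be the plate's angle to the horizontal; measure y along the incline from where the plane meets the free surface. Vertical depth h = y·sinθ with sinθ = 0.956305.
Along the incline, y_c = h_c/sinθ = 4.31557/0.956305 = 4.51275 m.
The centroid is at the centre, 0.295 m below the top of the plate, so the highest point sits at y_top = 4.51275 − 0.295 = 4.21775 m along the incline.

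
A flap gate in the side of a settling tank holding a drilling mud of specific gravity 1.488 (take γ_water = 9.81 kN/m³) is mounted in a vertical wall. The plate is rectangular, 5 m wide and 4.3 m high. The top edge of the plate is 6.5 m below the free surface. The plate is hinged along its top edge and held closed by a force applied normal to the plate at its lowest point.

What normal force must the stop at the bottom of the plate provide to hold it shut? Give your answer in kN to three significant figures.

P ≈ 1470 kN

γ = 1.488 × 9.81 = 14.59728 kN/m³.
The centroid lies 4.3/2 = 2.15 m below the top edge, so the centroid depth is h_c = 6.5 + 2.15 = 8.65 m.
A = 5 × 4.3 = 21.5 m².
Resultant F = γ·h_c·A = 14.59728 × 8.65 × 21.5 = 2714.73 kN.
I_c = b·h³/12 = 5 × 4.3³/12 = 33.1279 m⁴.
Centre of pressure: y_p = y_c + I_c/(y_c·A) = 8.65 + 33.1279/(8.65 × 21.5) = 8.65 + 0.178131 = 8.82813 m along the plane.
The resultant acts 2.15 + 0.178131 = 2.32813 m (along the plate) below the hinge at the top edge, so the moment about the hinge is M = F × 2.32813 = 2714.73 × 2.32813 = 6320.24 kN·m.
A normal force at the bottom, 4.3 m from the hinge, must supply this moment: P = 6320.24/4.3 = 1469.82 kN.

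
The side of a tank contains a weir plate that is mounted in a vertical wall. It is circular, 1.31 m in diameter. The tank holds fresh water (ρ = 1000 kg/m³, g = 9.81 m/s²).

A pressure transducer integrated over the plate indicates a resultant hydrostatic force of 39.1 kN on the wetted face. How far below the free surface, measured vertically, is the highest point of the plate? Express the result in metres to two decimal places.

γ = ρg = 1000 × 9.81 = 9810 N/m³ = 9.81 kN/m³.
A = π(0.655)² = 1.34782 m².
From F = γ·h_c·A, the centroid depth is h_c = 39.1/(9.81 × 1.34782) = 2.95717 m.
The centroid is at the centre, 0.655 m below the top of the plate, so the highest point sits at h_top = 2.95717 − 0.655 = 2.30217 m below the surface.

d_top ≈ 2.30 m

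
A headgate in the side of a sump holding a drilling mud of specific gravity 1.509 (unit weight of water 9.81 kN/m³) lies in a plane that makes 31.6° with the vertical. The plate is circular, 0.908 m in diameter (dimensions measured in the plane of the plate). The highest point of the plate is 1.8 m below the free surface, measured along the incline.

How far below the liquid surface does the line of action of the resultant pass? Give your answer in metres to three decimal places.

γ = 1.509 × 9.81 = 14.80329 kN/m³.
The plate makes 31.6° with the vertical, i.e. θ = 90° − 31.6° = 58.4° to the horizontal. Measuring y along the incline from the free-surface line, vertical depth h = y·sinθ with sinθ = 0.851727.
The centroid is at the centre, 0.454 m below the top of the plate, so y_c = 1.8 + 0.454 = 2.254 m and h_c = 2.254 × 0.851727 = 1.91979 m.
A = π(0.454)² = 0.647533 m².
Resultant F = γ·h_c·A = 14.80329 × 1.91979 × 0.647533 = 18.4024 kN.
I_c = πr⁴/4 = π × 0.454⁴/4 = 0.0333667 m⁴.
Centre of pressure: y_p = y_c + I_c/(y_c·A) = 2.254 + 0.0333667/(2.254 × 0.647533) = 2.254 + 0.0228611 = 2.27686 m along the plane.
Vertically, h_p = y_p·sinθ = 2.27686 × 0.851727 = 1.93926 m.

h_p = 1.939 m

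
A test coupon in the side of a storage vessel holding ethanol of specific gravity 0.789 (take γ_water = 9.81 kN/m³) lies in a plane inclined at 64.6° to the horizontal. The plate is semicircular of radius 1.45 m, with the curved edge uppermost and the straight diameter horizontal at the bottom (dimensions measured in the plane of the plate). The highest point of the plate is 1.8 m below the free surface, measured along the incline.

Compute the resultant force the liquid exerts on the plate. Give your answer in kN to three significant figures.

F ≈ 60.8 kN

γ = 0.789 × 9.81 = 7.74009 kN/m³.
Let θ = 64.6° be the plate's angle to the horizontal; measure y along the incline from where the plane meets the free surface. Vertical depth h = y·sinθ with sinθ = 0.903335.
The centroid lies 4r/(3π) = 0.615399 m above the diameter, so r − 4r/(3π) = 1.45 − 0.615399 = 0.834601 m below the topmost point, so y_c = 1.8 + 0.834601 = 2.6346 m and h_c = 2.6346 × 0.903335 = 2.37993 m.
A = πr²/2 = π × 1.45²/2 = 3.3026 m².
Resultant F = γ·h_c·A = 7.74009 × 2.37993 × 3.3026 = 60.8368 kN.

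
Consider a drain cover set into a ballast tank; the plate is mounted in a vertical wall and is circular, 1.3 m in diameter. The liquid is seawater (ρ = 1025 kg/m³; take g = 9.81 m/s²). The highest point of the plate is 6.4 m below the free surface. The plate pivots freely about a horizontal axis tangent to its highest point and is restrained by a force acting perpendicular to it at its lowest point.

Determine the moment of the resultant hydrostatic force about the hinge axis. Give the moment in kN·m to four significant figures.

γ = ρg = 1025 × 9.81 / 1000 = 10.05525 kN/m³.
The centroid is at the centre, 0.65 m below the top of the plate, so the centroid depth is h_c = 6.4 + 0.65 = 7.05 m.
A = π(0.65)² = 1.32732 m².
Resultant F = γ·h_c·A = 10.05525 × 7.05 × 1.32732 = 94.0931 kN.
I_c = πr⁴/4 = π × 0.65⁴/4 = 0.140198 m⁴.
Centre of pressure: y_p = y_c + I_c/(y_c·A) = 7.05 + 0.140198/(7.05 × 1.32732) = 7.05 + 0.0149823 = 7.06498 m along the plane.
The resultant acts 0.65 + 0.0149823 = 0.664982 m (along the plate) below the hinge at the top edge, so the moment about the hinge is M = F × 0.664982 = 94.0931 × 0.664982 = 62.5702 kN·m.

M ≈ 62.57 kN·m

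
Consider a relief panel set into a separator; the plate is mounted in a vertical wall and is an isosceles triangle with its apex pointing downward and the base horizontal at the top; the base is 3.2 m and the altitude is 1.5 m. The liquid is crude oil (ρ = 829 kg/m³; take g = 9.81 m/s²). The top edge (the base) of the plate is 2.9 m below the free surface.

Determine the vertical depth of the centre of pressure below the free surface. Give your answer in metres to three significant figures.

h_p = 3.44 m

γ = ρg = 829 × 9.81 / 1000 = 8.13249 kN/m³.
With the apex down, the centroid sits h/3 = 1.5/3 = 0.5 m below the base (the top edge), so the centroid depth is h_c = 2.9 + 0.5 = 3.4 m.
A = ½ × 3.2 × 1.5 = 2.4 m².
Resultant F = γ·h_c·A = 8.13249 × 3.4 × 2.4 = 66.3611 kN.
I_c = b·h³/36 = 3.2 × 1.5³/36 = 0.3 m⁴.
Centre of pressure: y_p = y_c + I_c/(y_c·A) = 3.4 + 0.3/(3.4 × 2.4) = 3.4 + 0.0367647 = 3.43676 m along the plane.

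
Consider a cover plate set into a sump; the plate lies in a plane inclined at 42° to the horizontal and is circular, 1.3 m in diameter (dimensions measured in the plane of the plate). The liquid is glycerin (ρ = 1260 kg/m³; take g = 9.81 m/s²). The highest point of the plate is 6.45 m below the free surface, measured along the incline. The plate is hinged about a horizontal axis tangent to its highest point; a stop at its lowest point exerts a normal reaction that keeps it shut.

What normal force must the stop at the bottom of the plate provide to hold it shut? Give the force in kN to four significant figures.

P ≈ 39.86 kN

γ = ρg = 1260 × 9.81 / 1000 = 12.3606 kN/m³.
Let θ = 42° be the plate's angle to the horizontal; measure y along the incline from where the plane meets the free surface. Vertical depth h = y·sinθ with sinθ = 0.669131.
The centroid is at the centre, 0.65 m below the top of the plate, so y_c = 6.45 + 0.65 = 7.1 m and h_c = 7.1 × 0.669131 = 4.75083 m.
A = π(0.65)² = 1.32732 m².
Resultant F = γ·h_c·A = 12.3606 × 4.75083 × 1.32732 = 77.9444 kN.
I_c = πr⁴/4 = π × 0.65⁴/4 = 0.140198 m⁴.
Centre of pressure: y_p = y_c + I_c/(y_c·A) = 7.1 + 0.140198/(7.1 × 1.32732) = 7.1 + 0.0148767 = 7.11488 m along the plane.
The resultant acts 0.65 + 0.0148767 = 0.664877 m (along the plate) below the hinge at the top edge, so the moment about the hinge is M = F × 0.664877 = 77.9444 × 0.664877 = 51.8234 kN·m.
A normal force at the bottom, 1.3 m from the hinge, must supply this moment: P = 51.8234/1.3 = 39.8642 kN.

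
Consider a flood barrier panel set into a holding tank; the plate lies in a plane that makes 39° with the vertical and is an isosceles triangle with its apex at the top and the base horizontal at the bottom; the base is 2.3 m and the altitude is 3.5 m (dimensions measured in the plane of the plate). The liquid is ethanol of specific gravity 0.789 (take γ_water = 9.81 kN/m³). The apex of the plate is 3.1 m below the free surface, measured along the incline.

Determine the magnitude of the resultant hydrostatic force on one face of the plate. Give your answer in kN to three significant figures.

γ = 0.789 × 9.81 = 7.74009 kN/m³.
The plate makes 39° with the vertical, i.e. θ = 90° − 39° = 51° to the horizontal. Measuring y along the incline from the free-surface line, vertical depth h = y·sinθ with sinθ = 0.777146.
With the apex up, the centroid sits 2h/3 = 2 × 3.5/3 = 2.33333 m below the apex, so y_c = 3.1 + 2.33333 = 5.43333 m and h_c = 5.43333 × 0.777146 = 4.22249 m.
A = ½ × 2.3 × 3.5 = 4.025 m².
Resultant F = γ·h_c·A = 7.74009 × 4.22249 × 4.025 = 131.547 kN.

F ≈ 132 kN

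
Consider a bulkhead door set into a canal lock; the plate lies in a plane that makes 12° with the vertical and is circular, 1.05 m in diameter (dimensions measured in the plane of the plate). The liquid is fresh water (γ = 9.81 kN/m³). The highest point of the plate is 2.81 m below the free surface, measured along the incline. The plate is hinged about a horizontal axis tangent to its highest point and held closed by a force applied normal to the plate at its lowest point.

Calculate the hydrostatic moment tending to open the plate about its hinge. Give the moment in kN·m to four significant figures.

M ≈ 15.12 kN·m

γ = 9.81 kN/m³.
The plate makes 12° with the vertical, i.e. θ = 90° − 12° = 78° to the horizontal. Measuring y along the incline from the free-surface line, vertical depth h = y·sinθ with sinθ = 0.978148.
The centroid is at the centre, 0.525 m below the top of the plate, so y_c = 2.81 + 0.525 = 3.335 m and h_c = 3.335 × 0.978148 = 3.26212 m.
A = π(0.525)² = 0.865901 m².
Resultant F = γ·h_c·A = 9.81 × 3.26212 × 0.865901 = 27.71 kN.
I_c = πr⁴/4 = π × 0.525⁴/4 = 0.059666 m⁴.
Centre of pressure: y_p = y_c + I_c/(y_c·A) = 3.335 + 0.059666/(3.335 × 0.865901) = 3.335 + 0.0206615 = 3.35566 m along the plane.
The resultant acts 0.525 + 0.0206615 = 0.545662 m (along the plate) below the hinge at the top edge, so the moment about the hinge is M = F × 0.545662 = 27.71 × 0.545662 = 15.1203 kN·m.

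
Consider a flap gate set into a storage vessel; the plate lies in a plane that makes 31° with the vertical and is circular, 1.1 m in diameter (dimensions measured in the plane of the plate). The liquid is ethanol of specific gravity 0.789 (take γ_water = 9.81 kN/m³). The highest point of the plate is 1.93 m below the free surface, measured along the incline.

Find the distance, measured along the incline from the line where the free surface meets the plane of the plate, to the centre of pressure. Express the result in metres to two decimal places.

γ = 0.789 × 9.81 = 7.74009 kN/m³.
The plate makes 31° with the vertical, i.e. θ = 90° − 31° = 59° to the horizontal. Measuring y along the incline from the free-surface line, vertical depth h = y·sinθ with sinθ = 0.857167.
The centroid is at the centre, 0.55 m below the top of the plate, so y_c = 1.93 + 0.55 = 2.48 m and h_c = 2.48 × 0.857167 = 2.12577 m.
A = π(0.55)² = 0.950332 m².
Resultant F = γ·h_c·A = 7.74009 × 2.12577 × 0.950332 = 15.6364 kN.
I_c = πr⁴/4 = π × 0.55⁴/4 = 0.0718688 m⁴.
Centre of pressure: y_p = y_c + I_c/(y_c·A) = 2.48 + 0.0718688/(2.48 × 0.950332) = 2.48 + 0.0304939 = 2.51049 m along the plane.

y_p = 2.51 m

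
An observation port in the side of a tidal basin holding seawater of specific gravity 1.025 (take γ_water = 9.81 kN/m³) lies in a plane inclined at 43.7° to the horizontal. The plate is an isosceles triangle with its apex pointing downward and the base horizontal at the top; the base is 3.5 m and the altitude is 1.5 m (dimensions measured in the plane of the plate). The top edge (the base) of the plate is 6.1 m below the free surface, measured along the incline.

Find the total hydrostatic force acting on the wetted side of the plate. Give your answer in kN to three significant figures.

F ≈ 120 kN

γ = 1.025 × 9.81 = 10.05525 kN/m³.
Let θ = 43.7° be the plate's angle to the horizontal; measure y along the incline from where the plane meets the free surface. Vertical depth h = y·sinθ with sinθ = 0.690882.
With the apex down, the centroid sits h/3 = 1.5/3 = 0.5 m below the base (the top edge), so y_c = 6.1 + 0.5 = 6.6 m and h_c = 6.6 × 0.690882 = 4.55982 m.
A = ½ × 3.5 × 1.5 = 2.625 m².
Resultant F = γ·h_c·A = 10.05525 × 4.55982 × 2.625 = 120.357 kN.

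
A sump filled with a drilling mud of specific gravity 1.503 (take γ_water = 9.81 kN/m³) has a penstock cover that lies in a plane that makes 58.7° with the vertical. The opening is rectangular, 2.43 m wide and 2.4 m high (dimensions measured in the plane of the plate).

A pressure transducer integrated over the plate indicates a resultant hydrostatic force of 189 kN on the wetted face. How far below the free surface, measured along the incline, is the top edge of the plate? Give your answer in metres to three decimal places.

y_top ≈ 3.031 m

γ = 1.503 × 9.81 = 14.74443 kN/m³.
A = 2.43 × 2.4 = 5.832 m².
From F = γ·h_c·A, the centroid depth is h_c = 189/(14.74443 × 5.832) = 2.19794 m.
The plate makes 58.7° with the vertical, i.e. θ = 90° − 58.7° = 31.3° to the horizontal. Measuring y along the incline from the free-surface line, vertical depth h = y·sinθ with sinθ = 0.519519.
Along the incline, y_c = h_c/sinθ = 2.19794/0.519519 = 4.23072 m.
The centroid lies 2.4/2 = 1.2 m below the top edge, so the top edge sits at y_top = 4.23072 − 1.2 = 3.03072 m along the incline.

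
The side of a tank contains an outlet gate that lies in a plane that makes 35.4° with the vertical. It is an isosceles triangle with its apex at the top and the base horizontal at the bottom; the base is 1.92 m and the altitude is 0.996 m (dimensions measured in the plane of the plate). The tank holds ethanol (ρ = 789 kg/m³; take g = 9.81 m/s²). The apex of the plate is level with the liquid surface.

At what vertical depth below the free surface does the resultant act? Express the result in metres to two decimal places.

h_p = 0.61 m

γ = ρg = 789 × 9.81 / 1000 = 7.74009 kN/m³.
The plate makes 35.4° with the vertical, i.e. θ = 90° − 35.4° = 54.6° to the horizontal. Measuring y along the incline from the free-surface line, vertical depth h = y·sinθ with sinθ = 0.815128.
With the apex up, the centroid sits 2h/3 = 2 × 0.996/3 = 0.664 m below the apex, so y_c = 0.664 m and h_c = 0.664 × 0.815128 = 0.541245 m.
A = ½ × 1.92 × 0.996 = 0.95616 m².
Resultant F = γ·h_c·A = 7.74009 × 0.541245 × 0.95616 = 4.00563 kN.
I_c = b·h³/36 = 1.92 × 0.996³/36 = 0.0526959 m⁴.
Centre of pressure: y_p = y_c + I_c/(y_c·A) = 0.664 + 0.0526959/(0.664 × 0.95616) = 0.664 + 0.083 = 0.747 m along the plane.
Vertically, h_p = y_p·sinθ = 0.747 × 0.815128 = 0.608901 m.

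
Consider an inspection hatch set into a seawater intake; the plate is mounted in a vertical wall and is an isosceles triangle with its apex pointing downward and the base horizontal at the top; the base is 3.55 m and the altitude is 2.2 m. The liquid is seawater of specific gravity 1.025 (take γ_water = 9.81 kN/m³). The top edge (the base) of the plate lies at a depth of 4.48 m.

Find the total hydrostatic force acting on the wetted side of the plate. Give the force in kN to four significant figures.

γ = 1.025 × 9.81 = 10.05525 kN/m³.
With the apex down, the centroid sits h/3 = 2.2/3 = 0.733333 m below the base (the top edge), so the centroid depth is h_c = 4.48 + 0.733333 = 5.21333 m.
A = ½ × 3.55 × 2.2 = 3.905 m².
Resultant F = γ·h_c·A = 10.05525 × 5.21333 × 3.905 = 204.705 kN.

F ≈ 204.7 kN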